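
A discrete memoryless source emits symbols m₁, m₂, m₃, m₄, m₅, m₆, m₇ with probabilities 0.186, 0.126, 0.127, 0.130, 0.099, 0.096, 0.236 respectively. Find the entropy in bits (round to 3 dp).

2.735 bits

H = −Σ pᵢ log₂ pᵢ.
−0.186·log₂(0.186) = 0.4514
−0.126·log₂(0.126) = 0.3766
−0.127·log₂(0.127) = 0.3781
−0.130·log₂(0.130) = 0.3826
−0.099·log₂(0.099) = 0.3303
−0.096·log₂(0.096) = 0.3246
−0.236·log₂(0.236) = 0.4916
Sum ≈ 2.7351 → 2.735 bits.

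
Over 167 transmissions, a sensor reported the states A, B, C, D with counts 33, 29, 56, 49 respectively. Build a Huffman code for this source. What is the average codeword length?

Probabilities are the counts divided by 167.
Repeatedly combine the two least-probable nodes; the expected code length is the sum of the merged weights.
merge 29/167 + 33/167 → 62/167
merge 49/167 + 56/167 → 105/167
merge 62/167 + 105/167 → 1
L = 62/167 + 105/167 + 1 = 2 bits/symbol.

2 bits/symbol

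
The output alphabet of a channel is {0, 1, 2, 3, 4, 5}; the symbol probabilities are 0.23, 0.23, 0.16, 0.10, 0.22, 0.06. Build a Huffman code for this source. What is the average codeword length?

2.48 bits/symbol

Repeatedly combine the two least-probable nodes; the expected code length is the sum of the merged weights.
merge 3/50 + 1/10 → 4/25
merge 4/25 + 4/25 → 8/25
merge 11/50 + 23/100 → 9/20
merge 23/100 + 8/25 → 11/20
merge 9/20 + 11/20 → 1
L = 4/25 + 8/25 + 9/20 + 11/20 + 1 = 62/25 = 2.48 bits/symbol.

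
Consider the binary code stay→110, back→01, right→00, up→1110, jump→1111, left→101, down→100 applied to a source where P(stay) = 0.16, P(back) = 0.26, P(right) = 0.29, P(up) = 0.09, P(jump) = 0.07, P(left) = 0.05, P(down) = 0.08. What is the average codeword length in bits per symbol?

L̄ = Σ pᵢ·ℓᵢ = 0.16·3 + 0.26·2 + 0.29·2 + 0.09·4 + 0.07·4 + 0.05·3 + 0.08·3 = 2.61 bits/symbol.

2.61 bits/symbol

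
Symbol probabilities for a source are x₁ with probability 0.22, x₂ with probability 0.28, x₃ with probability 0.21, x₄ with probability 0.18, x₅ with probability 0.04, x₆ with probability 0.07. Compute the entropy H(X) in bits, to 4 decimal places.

H = −Σ pᵢ log₂ pᵢ.
−0.22·log₂(0.22) = 0.4806
−0.28·log₂(0.28) = 0.5142
−0.21·log₂(0.21) = 0.4728
−0.18·log₂(0.18) = 0.4453
−0.04·log₂(0.04) = 0.1858
−0.07·log₂(0.07) = 0.2686
Sum ≈ 2.3672 → 2.3672 bits.

2.3672 bits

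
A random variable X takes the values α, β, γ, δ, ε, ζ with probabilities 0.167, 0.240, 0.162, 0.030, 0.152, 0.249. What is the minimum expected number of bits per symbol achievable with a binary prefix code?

Repeatedly combine the two least-probable nodes; the expected code length is the sum of the merged weights.
merge 3/100 + 19/125 → 91/500
merge 81/500 + 167/1000 → 329/1000
merge 91/500 + 6/25 → 211/500
merge 249/1000 + 329/1000 → 289/500
merge 211/500 + 289/500 → 1
L = 91/500 + 329/1000 + 211/500 + 289/500 + 1 = 2511/1000 = 2.511 bits/symbol.

2.511 bits/symbol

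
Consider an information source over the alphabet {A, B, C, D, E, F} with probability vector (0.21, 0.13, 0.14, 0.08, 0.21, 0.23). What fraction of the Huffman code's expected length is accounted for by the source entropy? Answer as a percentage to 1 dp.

Entropy H = −Σ p log₂ p ≈ 2.5046 bits.
Huffman merges: 2/25+13/100→21/100; 7/50+21/100→7/20; 21/100+21/100→21/50; 23/100+7/20→29/50; 21/50+29/50→1. L = 64/25 ≈ 2.5600.
Efficiency = H/L = 2.5046/2.5600 = 97.8%.

97.8%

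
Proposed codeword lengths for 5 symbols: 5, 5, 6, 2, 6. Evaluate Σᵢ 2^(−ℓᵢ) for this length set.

0.34375

With common denominator 2^6 = 64: Σ 2^(−ℓᵢ) = 2/64 + 2/64 + 1/64 + 16/64 + 1/64 = 22/64 = 0.34375.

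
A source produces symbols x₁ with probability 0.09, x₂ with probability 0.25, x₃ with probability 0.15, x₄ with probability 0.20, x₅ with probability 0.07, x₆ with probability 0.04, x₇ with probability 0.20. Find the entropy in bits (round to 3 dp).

2.606 bits

H = −Σ pᵢ log₂ pᵢ.
−0.09·log₂(0.09) = 0.3127
−0.25·log₂(0.25) = 0.5000
−0.15·log₂(0.15) = 0.4105
−0.20·log₂(0.20) = 0.4644
−0.07·log₂(0.07) = 0.2686
−0.04·log₂(0.04) = 0.1858
−0.20·log₂(0.20) = 0.4644
Sum ≈ 2.6063 → 2.606 bits.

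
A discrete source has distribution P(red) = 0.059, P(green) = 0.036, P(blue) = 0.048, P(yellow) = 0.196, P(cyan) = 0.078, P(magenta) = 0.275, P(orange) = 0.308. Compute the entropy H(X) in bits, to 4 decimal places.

2.4072 bits

H = −Σ pᵢ log₂ pᵢ.
−0.059·log₂(0.059) = 0.2409
−0.036·log₂(0.036) = 0.1727
−0.048·log₂(0.048) = 0.2103
−0.196·log₂(0.196) = 0.4608
−0.078·log₂(0.078) = 0.2871
−0.275·log₂(0.275) = 0.5122
−0.308·log₂(0.308) = 0.5233
Sum ≈ 2.4072 → 2.4072 bits.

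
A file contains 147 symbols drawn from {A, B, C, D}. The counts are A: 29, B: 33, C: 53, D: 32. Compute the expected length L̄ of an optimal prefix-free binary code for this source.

Probabilities are the counts divided by 147.
Repeatedly combine the two least-probable nodes; the expected code length is the sum of the merged weights.
merge 29/147 + 32/147 → 61/147
merge 11/49 + 53/147 → 86/147
merge 61/147 + 86/147 → 1
L = 61/147 + 86/147 + 1 = 2 bits/symbol.

2 bits/symbol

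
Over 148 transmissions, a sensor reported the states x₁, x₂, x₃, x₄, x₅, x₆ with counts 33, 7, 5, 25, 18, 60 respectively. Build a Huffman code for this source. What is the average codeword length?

2.25 bits/symbol

Probabilities are the counts divided by 148.
Repeatedly combine the two least-probable nodes; the expected code length is the sum of the merged weights.
merge 5/148 + 7/148 → 3/37
merge 3/37 + 9/74 → 15/74
merge 25/148 + 15/74 → 55/148
merge 33/148 + 55/148 → 22/37
merge 15/37 + 22/37 → 1
L = 3/37 + 15/74 + 55/148 + 22/37 + 1 = 9/4 = 2.25 bits/symbol.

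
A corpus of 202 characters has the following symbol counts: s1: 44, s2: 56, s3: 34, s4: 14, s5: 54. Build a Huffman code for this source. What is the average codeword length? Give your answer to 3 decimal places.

2.238 bits/symbol

Probabilities are the counts divided by 202.
Repeatedly combine the two least-probable nodes; the expected code length is the sum of the merged weights.
merge 7/101 + 17/101 → 24/101
merge 22/101 + 24/101 → 46/101
merge 27/101 + 28/101 → 55/101
merge 46/101 + 55/101 → 1
L = 24/101 + 46/101 + 55/101 + 1 = 226/101 ≈ 2.238 bits/symbol.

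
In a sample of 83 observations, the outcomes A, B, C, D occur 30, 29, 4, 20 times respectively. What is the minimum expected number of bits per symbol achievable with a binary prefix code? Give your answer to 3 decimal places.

1.928 bits/symbol

Probabilities are the counts divided by 83.
Repeatedly combine the two least-probable nodes; the expected code length is the sum of the merged weights.
merge 4/83 + 20/83 → 24/83
merge 24/83 + 29/83 → 53/83
merge 30/83 + 53/83 → 1
L = 24/83 + 53/83 + 1 = 160/83 ≈ 1.928 bits/symbol.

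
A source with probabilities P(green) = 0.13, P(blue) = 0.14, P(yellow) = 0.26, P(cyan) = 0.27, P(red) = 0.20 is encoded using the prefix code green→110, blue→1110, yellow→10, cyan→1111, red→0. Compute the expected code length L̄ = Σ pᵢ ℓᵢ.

2.75 bits/symbol

L̄ = Σ pᵢ·ℓᵢ = 0.13·3 + 0.14·4 + 0.26·2 + 0.27·4 + 0.20·1 = 2.75 bits/symbol.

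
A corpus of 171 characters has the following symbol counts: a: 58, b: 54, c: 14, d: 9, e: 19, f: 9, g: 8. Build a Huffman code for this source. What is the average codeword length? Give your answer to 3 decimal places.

Probabilities are the counts divided by 171.
Repeatedly combine the two least-probable nodes; the expected code length is the sum of the merged weights.
merge 8/171 + 1/19 → 17/171
merge 1/19 + 14/171 → 23/171
merge 17/171 + 1/9 → 4/19
merge 23/171 + 4/19 → 59/171
merge 6/19 + 58/171 → 112/171
merge 59/171 + 112/171 → 1
L = 17/171 + 23/171 + 4/19 + 59/171 + 112/171 + 1 = 22/9 ≈ 2.444 bits/symbol.

2.444 bits/symbol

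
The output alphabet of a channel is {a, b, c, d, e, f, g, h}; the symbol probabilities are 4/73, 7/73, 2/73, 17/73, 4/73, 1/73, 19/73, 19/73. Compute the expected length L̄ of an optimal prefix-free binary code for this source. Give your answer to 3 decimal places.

Repeatedly combine the two least-probable nodes; the expected code length is the sum of the merged weights.
merge 1/73 + 2/73 → 3/73
merge 3/73 + 4/73 → 7/73
merge 4/73 + 7/73 → 11/73
merge 7/73 + 11/73 → 18/73
merge 17/73 + 18/73 → 35/73
merge 19/73 + 19/73 → 38/73
merge 35/73 + 38/73 → 1
L = 3/73 + 7/73 + 11/73 + 18/73 + 35/73 + 38/73 + 1 = 185/73 ≈ 2.534 bits/symbol.

2.534 bits/symbol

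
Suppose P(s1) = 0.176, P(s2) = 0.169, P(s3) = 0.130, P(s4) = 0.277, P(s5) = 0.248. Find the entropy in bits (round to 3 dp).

H = −Σ pᵢ log₂ pᵢ.
−0.176·log₂(0.176) = 0.4411
−0.169·log₂(0.169) = 0.4335
−0.130·log₂(0.130) = 0.3826
−0.277·log₂(0.277) = 0.5130
−0.248·log₂(0.248) = 0.4989
Sum ≈ 2.2691 → 2.269 bits.

2.269 bits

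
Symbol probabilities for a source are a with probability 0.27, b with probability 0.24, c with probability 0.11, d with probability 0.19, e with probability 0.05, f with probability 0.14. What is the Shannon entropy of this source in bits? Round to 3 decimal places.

2.423 bits

H = −Σ pᵢ log₂ pᵢ.
−0.27·log₂(0.27) = 0.5100
−0.24·log₂(0.24) = 0.4941
−0.11·log₂(0.11) = 0.3503
−0.19·log₂(0.19) = 0.4552
−0.05·log₂(0.05) = 0.2161
−0.14·log₂(0.14) = 0.3971
Sum ≈ 2.4229 → 2.423 bits.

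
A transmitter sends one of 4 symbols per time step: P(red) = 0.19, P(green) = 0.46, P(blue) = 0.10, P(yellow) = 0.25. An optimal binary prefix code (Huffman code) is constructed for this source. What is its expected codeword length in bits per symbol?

Repeatedly combine the two least-probable nodes; the expected code length is the sum of the merged weights.
merge 1/10 + 19/100 → 29/100
merge 1/4 + 29/100 → 27/50
merge 23/50 + 27/50 → 1
L = 29/100 + 27/50 + 1 = 183/100 = 1.83 bits/symbol.

1.83 bits/symbol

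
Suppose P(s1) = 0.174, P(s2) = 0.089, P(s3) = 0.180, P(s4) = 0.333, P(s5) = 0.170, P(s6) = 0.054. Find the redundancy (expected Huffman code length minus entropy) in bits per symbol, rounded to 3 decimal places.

0.071 bits

Entropy H = −Σ p log₂ p ≈ 2.3851 bits.
Huffman merges: 27/500+89/1000→143/1000; 143/1000+17/100→313/1000; 87/500+9/50→177/500; 313/1000+333/1000→323/500; 177/500+323/500→1. L = 307/125 ≈ 2.4560.
L − H = 2.4560 − 2.3851 = 0.071 bits.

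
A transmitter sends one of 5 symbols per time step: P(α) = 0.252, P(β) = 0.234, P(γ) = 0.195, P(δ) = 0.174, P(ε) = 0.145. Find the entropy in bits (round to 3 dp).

H = −Σ pᵢ log₂ pᵢ.
−0.252·log₂(0.252) = 0.5011
−0.234·log₂(0.234) = 0.4903
−0.195·log₂(0.195) = 0.4599
−0.174·log₂(0.174) = 0.4390
−0.145·log₂(0.145) = 0.4040
Sum ≈ 2.2943 → 2.294 bits.

2.294 bits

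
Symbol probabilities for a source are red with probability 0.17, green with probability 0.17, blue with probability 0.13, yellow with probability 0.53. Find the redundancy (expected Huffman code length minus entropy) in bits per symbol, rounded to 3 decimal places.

0.033 bits

Entropy H = −Σ p log₂ p ≈ 1.7373 bits.
Huffman merges: 13/100+17/100→3/10; 17/100+3/10→47/100; 47/100+53/100→1. L = 177/100 ≈ 1.7700.
L − H = 1.7700 − 1.7373 = 0.033 bits.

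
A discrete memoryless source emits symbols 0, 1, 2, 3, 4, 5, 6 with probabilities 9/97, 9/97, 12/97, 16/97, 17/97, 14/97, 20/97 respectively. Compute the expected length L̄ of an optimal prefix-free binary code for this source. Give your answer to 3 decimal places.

2.794 bits/symbol

Repeatedly combine the two least-probable nodes; the expected code length is the sum of the merged weights.
merge 9/97 + 9/97 → 18/97
merge 12/97 + 14/97 → 26/97
merge 16/97 + 17/97 → 33/97
merge 18/97 + 20/97 → 38/97
merge 26/97 + 33/97 → 59/97
merge 38/97 + 59/97 → 1
L = 18/97 + 26/97 + 33/97 + 38/97 + 59/97 + 1 = 271/97 ≈ 2.794 bits/symbol.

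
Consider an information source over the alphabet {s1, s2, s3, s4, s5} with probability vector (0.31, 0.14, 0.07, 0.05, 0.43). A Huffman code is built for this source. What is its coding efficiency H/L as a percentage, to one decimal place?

Entropy H = −Σ p log₂ p ≈ 1.9291 bits.
Huffman merges: 1/20+7/100→3/25; 3/25+7/50→13/50; 13/50+31/100→57/100; 43/100+57/100→1. L = 39/20 ≈ 1.9500.
Efficiency = H/L = 1.9291/1.9500 = 98.9%.

98.9%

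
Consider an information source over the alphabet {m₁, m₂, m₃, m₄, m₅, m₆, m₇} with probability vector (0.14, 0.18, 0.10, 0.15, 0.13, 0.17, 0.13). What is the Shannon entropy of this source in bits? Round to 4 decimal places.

2.7850 bits

H = −Σ pᵢ log₂ pᵢ.
−0.14·log₂(0.14) = 0.3971
−0.18·log₂(0.18) = 0.4453
−0.10·log₂(0.10) = 0.3322
−0.15·log₂(0.15) = 0.4105
−0.13·log₂(0.13) = 0.3826
−0.17·log₂(0.17) = 0.4346
−0.13·log₂(0.13) = 0.3826
Sum ≈ 2.7850 → 2.7850 bits.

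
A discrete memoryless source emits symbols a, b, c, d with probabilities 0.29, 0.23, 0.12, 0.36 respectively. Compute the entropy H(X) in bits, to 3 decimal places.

H = −Σ pᵢ log₂ pᵢ.
−0.29·log₂(0.29) = 0.5179
−0.23·log₂(0.23) = 0.4877
−0.12·log₂(0.12) = 0.3671
−0.36·log₂(0.36) = 0.5306
Sum ≈ 1.9033 → 1.903 bits.

1.903 bits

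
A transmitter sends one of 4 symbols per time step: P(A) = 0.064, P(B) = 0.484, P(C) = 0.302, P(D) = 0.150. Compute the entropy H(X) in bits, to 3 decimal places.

1.693 bits

H = −Σ pᵢ log₂ pᵢ.
−0.064·log₂(0.064) = 0.2538
−0.484·log₂(0.484) = 0.5067
−0.302·log₂(0.302) = 0.5217
−0.150·log₂(0.150) = 0.4105
Sum ≈ 1.6927 → 1.693 bits.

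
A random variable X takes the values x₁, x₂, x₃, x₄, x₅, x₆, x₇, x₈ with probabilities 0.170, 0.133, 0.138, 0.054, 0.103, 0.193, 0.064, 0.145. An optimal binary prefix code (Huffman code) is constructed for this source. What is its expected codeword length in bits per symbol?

Repeatedly combine the two least-probable nodes; the expected code length is the sum of the merged weights.
merge 27/500 + 8/125 → 59/500
merge 103/1000 + 59/500 → 221/1000
merge 133/1000 + 69/500 → 271/1000
merge 29/200 + 17/100 → 63/200
merge 193/1000 + 221/1000 → 207/500
merge 271/1000 + 63/200 → 293/500
merge 207/500 + 293/500 → 1
L = 59/500 + 221/1000 + 271/1000 + 63/200 + 207/500 + 293/500 + 1 = 117/40 = 2.925 bits/symbol.

2.925 bits/symbol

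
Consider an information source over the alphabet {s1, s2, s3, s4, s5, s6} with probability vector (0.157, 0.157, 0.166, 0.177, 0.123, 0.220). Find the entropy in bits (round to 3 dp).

H = −Σ pᵢ log₂ pᵢ.
−0.157·log₂(0.157) = 0.4194
−0.157·log₂(0.157) = 0.4194
−0.166·log₂(0.166) = 0.4301
−0.177·log₂(0.177) = 0.4422
−0.123·log₂(0.123) = 0.3719
−0.220·log₂(0.220) = 0.4806
Sum ≈ 2.5634 → 2.563 bits.

2.563 bits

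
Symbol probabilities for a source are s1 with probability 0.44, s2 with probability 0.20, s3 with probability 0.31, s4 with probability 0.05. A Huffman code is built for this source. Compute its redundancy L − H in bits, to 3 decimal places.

0.085 bits

Entropy H = −Σ p log₂ p ≈ 1.7254 bits.
Huffman merges: 1/20+1/5→1/4; 1/4+31/100→14/25; 11/25+14/25→1. L = 181/100 ≈ 1.8100.
L − H = 1.8100 − 1.7254 = 0.085 bits.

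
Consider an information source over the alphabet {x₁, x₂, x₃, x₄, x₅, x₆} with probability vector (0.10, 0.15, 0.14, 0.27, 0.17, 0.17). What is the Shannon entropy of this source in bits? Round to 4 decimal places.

2.5190 bits

H = −Σ pᵢ log₂ pᵢ.
−0.10·log₂(0.10) = 0.3322
−0.15·log₂(0.15) = 0.4105
−0.14·log₂(0.14) = 0.3971
−0.27·log₂(0.27) = 0.5100
−0.17·log₂(0.17) = 0.4346
−0.17·log₂(0.17) = 0.4346
Sum ≈ 2.5190 → 2.5190 bits.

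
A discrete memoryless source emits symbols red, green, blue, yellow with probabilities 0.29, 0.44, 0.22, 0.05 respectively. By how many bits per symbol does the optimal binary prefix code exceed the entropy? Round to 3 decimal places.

0.094 bits

Entropy H = −Σ p log₂ p ≈ 1.7357 bits.
Huffman merges: 1/20+11/50→27/100; 27/100+29/100→14/25; 11/25+14/25→1. L = 183/100 ≈ 1.8300.
L − H = 1.8300 − 1.7357 = 0.094 bits.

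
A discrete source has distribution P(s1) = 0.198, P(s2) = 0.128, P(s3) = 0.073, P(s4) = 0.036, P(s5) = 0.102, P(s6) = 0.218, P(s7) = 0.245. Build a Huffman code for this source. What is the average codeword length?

Repeatedly combine the two least-probable nodes; the expected code length is the sum of the merged weights.
merge 9/250 + 73/1000 → 109/1000
merge 51/500 + 109/1000 → 211/1000
merge 16/125 + 99/500 → 163/500
merge 211/1000 + 109/500 → 429/1000
merge 49/200 + 163/500 → 571/1000
merge 429/1000 + 571/1000 → 1
L = 109/1000 + 211/1000 + 163/500 + 429/1000 + 571/1000 + 1 = 1323/500 = 2.646 bits/symbol.

2.646 bits/symbol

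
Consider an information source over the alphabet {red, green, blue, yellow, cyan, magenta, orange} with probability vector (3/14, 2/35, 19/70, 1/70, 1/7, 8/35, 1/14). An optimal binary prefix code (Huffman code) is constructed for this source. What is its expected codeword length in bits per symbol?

2.5 bits/symbol

Repeatedly combine the two least-probable nodes; the expected code length is the sum of the merged weights.
merge 1/70 + 2/35 → 1/14
merge 1/14 + 1/14 → 1/7
merge 1/7 + 1/7 → 2/7
merge 3/14 + 8/35 → 31/70
merge 19/70 + 2/7 → 39/70
merge 31/70 + 39/70 → 1
L = 1/14 + 1/7 + 2/7 + 31/70 + 39/70 + 1 = 5/2 = 2.5 bits/symbol.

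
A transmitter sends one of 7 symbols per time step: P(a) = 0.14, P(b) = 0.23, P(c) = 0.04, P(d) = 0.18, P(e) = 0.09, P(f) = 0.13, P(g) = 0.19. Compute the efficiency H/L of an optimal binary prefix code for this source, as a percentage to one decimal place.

Entropy H = −Σ p log₂ p ≈ 2.6664 bits.
Huffman merges: 1/25+9/100→13/100; 13/100+13/100→13/50; 7/50+9/50→8/25; 19/100+23/100→21/50; 13/50+8/25→29/50; 21/50+29/50→1. L = 271/100 ≈ 2.7100.
Efficiency = H/L = 2.6664/2.7100 = 98.4%.

98.4%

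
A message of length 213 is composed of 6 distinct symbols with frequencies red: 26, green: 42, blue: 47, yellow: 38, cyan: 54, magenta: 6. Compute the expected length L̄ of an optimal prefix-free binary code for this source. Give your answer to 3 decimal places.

Probabilities are the counts divided by 213.
Repeatedly combine the two least-probable nodes; the expected code length is the sum of the merged weights.
merge 2/71 + 26/213 → 32/213
merge 32/213 + 38/213 → 70/213
merge 14/71 + 47/213 → 89/213
merge 18/71 + 70/213 → 124/213
merge 89/213 + 124/213 → 1
L = 32/213 + 70/213 + 89/213 + 124/213 + 1 = 176/71 ≈ 2.479 bits/symbol.

2.479 bits/symbol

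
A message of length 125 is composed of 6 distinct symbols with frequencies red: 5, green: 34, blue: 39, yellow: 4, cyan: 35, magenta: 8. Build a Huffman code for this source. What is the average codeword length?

2.208 bits/symbol

Probabilities are the counts divided by 125.
Repeatedly combine the two least-probable nodes; the expected code length is the sum of the merged weights.
merge 4/125 + 1/25 → 9/125
merge 8/125 + 9/125 → 17/125
merge 17/125 + 34/125 → 51/125
merge 7/25 + 39/125 → 74/125
merge 51/125 + 74/125 → 1
L = 9/125 + 17/125 + 51/125 + 74/125 + 1 = 276/125 = 2.208 bits/symbol.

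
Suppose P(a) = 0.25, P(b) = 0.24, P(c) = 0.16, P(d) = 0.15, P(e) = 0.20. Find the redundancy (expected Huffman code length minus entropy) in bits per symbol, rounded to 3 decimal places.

0.018 bits

Entropy H = −Σ p log₂ p ≈ 2.2921 bits.
Huffman merges: 3/20+4/25→31/100; 1/5+6/25→11/25; 1/4+31/100→14/25; 11/25+14/25→1. L = 231/100 ≈ 2.3100.
L − H = 2.3100 − 2.2921 = 0.018 bits.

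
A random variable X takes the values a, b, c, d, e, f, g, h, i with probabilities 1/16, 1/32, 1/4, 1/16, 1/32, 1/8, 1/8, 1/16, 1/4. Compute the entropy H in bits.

2.8125 bits

Each probability is a power of 1/2, so log₂(1/p) is an integer.
H = Σ p·log₂(1/p) = 1/16·4 + 1/32·5 + 1/4·2 + 1/16·4 + 1/32·5 + 1/8·3 + 1/8·3 + 1/16·4 + 1/4·2 = 2.8125 bits.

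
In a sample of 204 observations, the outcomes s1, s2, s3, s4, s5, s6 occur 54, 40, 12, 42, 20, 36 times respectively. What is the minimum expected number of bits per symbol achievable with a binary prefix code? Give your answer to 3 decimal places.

2.490 bits/symbol

Probabilities are the counts divided by 204.
Repeatedly combine the two least-probable nodes; the expected code length is the sum of the merged weights.
merge 1/17 + 5/51 → 8/51
merge 8/51 + 3/17 → 1/3
merge 10/51 + 7/34 → 41/102
merge 9/34 + 1/3 → 61/102
merge 41/102 + 61/102 → 1
L = 8/51 + 1/3 + 41/102 + 61/102 + 1 = 127/51 ≈ 2.490 bits/symbol.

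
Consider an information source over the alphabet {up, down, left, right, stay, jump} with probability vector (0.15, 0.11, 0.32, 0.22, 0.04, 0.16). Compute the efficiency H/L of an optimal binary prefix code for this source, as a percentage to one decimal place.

97.0%

Entropy H = −Σ p log₂ p ≈ 2.3762 bits.
Huffman merges: 1/25+11/100→3/20; 3/20+3/20→3/10; 4/25+11/50→19/50; 3/10+8/25→31/50; 19/50+31/50→1. L = 49/20 ≈ 2.4500.
Efficiency = H/L = 2.3762/2.4500 = 97.0%.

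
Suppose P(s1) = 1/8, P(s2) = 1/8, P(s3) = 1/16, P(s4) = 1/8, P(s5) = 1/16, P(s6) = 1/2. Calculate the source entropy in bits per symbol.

Each probability is a power of 1/2, so log₂(1/p) is an integer.
H = Σ p·log₂(1/p) = 1/8·3 + 1/8·3 + 1/16·4 + 1/8·3 + 1/16·4 + 1/2·1 = 2.125 bits.

2.125 bits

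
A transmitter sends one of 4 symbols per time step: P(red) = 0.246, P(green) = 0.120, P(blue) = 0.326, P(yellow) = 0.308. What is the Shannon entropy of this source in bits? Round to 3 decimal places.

H = −Σ pᵢ log₂ pᵢ.
−0.246·log₂(0.246) = 0.4977
−0.120·log₂(0.120) = 0.3671
−0.326·log₂(0.326) = 0.5272
−0.308·log₂(0.308) = 0.5233
Sum ≈ 1.9152 → 1.915 bits.

1.915 bits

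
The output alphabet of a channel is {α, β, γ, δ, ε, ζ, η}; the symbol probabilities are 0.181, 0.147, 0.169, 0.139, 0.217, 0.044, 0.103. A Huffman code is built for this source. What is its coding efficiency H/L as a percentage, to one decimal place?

Entropy H = −Σ p log₂ p ≈ 2.6965 bits.
Huffman merges: 11/250+103/1000→147/1000; 139/1000+147/1000→143/500; 147/1000+169/1000→79/250; 181/1000+217/1000→199/500; 143/500+79/250→301/500; 199/500+301/500→1. L = 2749/1000 ≈ 2.7490.
Efficiency = H/L = 2.6965/2.7490 = 98.1%.

98.1%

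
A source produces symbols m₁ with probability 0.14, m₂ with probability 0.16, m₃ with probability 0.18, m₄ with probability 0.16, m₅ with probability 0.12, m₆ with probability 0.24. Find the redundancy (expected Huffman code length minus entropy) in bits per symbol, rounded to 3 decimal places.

Entropy H = −Σ p log₂ p ≈ 2.5497 bits.
Huffman merges: 3/25+7/50→13/50; 4/25+4/25→8/25; 9/50+6/25→21/50; 13/50+8/25→29/50; 21/50+29/50→1. L = 129/50 ≈ 2.5800.
L − H = 2.5800 − 2.5497 = 0.030 bits.

0.030 bits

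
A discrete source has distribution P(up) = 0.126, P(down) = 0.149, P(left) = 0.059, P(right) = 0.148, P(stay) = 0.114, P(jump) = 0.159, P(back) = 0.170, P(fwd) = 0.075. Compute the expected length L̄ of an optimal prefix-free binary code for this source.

2.964 bits/symbol

Repeatedly combine the two least-probable nodes; the expected code length is the sum of the merged weights.
merge 59/1000 + 3/40 → 67/500
merge 57/500 + 63/500 → 6/25
merge 67/500 + 37/250 → 141/500
merge 149/1000 + 159/1000 → 77/250
merge 17/100 + 6/25 → 41/100
merge 141/500 + 77/250 → 59/100
merge 41/100 + 59/100 → 1
L = 67/500 + 6/25 + 141/500 + 77/250 + 41/100 + 59/100 + 1 = 741/250 = 2.964 bits/symbol.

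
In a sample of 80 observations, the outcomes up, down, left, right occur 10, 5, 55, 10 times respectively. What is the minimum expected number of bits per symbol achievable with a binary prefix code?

1.5 bits/symbol

Probabilities are the counts divided by 80.
Repeatedly combine the two least-probable nodes; the expected code length is the sum of the merged weights.
merge 1/16 + 1/8 → 3/16
merge 1/8 + 3/16 → 5/16
merge 5/16 + 11/16 → 1
L = 3/16 + 5/16 + 1 = 3/2 = 1.5 bits/symbol.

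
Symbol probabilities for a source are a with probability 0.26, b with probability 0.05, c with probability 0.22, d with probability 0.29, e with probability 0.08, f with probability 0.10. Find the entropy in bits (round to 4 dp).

H = −Σ pᵢ log₂ pᵢ.
−0.26·log₂(0.26) = 0.5053
−0.05·log₂(0.05) = 0.2161
−0.22·log₂(0.22) = 0.4806
−0.29·log₂(0.29) = 0.5179
−0.08·log₂(0.08) = 0.2915
−0.10·log₂(0.10) = 0.3322
Sum ≈ 2.3436 → 2.3436 bits.

2.3436 bits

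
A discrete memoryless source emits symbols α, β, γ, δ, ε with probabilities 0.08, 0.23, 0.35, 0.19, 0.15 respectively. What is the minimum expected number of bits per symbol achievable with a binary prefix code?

2.23 bits/symbol

Repeatedly combine the two least-probable nodes; the expected code length is the sum of the merged weights.
merge 2/25 + 3/20 → 23/100
merge 19/100 + 23/100 → 21/50
merge 23/100 + 7/20 → 29/50
merge 21/50 + 29/50 → 1
L = 23/100 + 21/50 + 29/50 + 1 = 223/100 = 2.23 bits/symbol.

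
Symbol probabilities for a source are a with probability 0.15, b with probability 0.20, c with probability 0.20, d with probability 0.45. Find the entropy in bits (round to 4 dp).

1.8577 bits

H = −Σ pᵢ log₂ pᵢ.
−0.15·log₂(0.15) = 0.4105
−0.20·log₂(0.20) = 0.4644
−0.20·log₂(0.20) = 0.4644
−0.45·log₂(0.45) = 0.5184
Sum ≈ 1.8577 → 1.8577 bits.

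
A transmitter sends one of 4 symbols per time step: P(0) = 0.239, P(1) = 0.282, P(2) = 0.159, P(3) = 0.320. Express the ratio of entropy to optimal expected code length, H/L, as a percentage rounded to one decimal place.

Entropy H = −Σ p log₂ p ≈ 1.9564 bits.
Huffman merges: 159/1000+239/1000→199/500; 141/500+8/25→301/500; 199/500+301/500→1. L = 2 ≈ 2.0000.
Efficiency = H/L = 1.9564/2.0000 = 97.8%.

97.8%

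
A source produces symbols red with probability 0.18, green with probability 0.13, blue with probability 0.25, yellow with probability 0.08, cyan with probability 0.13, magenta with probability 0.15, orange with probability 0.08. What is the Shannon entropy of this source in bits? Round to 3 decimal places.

2.704 bits

H = −Σ pᵢ log₂ pᵢ.
−0.18·log₂(0.18) = 0.4453
−0.13·log₂(0.13) = 0.3826
−0.25·log₂(0.25) = 0.5000
−0.08·log₂(0.08) = 0.2915
−0.13·log₂(0.13) = 0.3826
−0.15·log₂(0.15) = 0.4105
−0.08·log₂(0.08) = 0.2915
Sum ≈ 2.7042 → 2.704 bits.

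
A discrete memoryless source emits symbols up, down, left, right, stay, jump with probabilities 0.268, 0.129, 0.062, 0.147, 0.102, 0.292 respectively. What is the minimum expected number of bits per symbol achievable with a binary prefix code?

Repeatedly combine the two least-probable nodes; the expected code length is the sum of the merged weights.
merge 31/500 + 51/500 → 41/250
merge 129/1000 + 147/1000 → 69/250
merge 41/250 + 67/250 → 54/125
merge 69/250 + 73/250 → 71/125
merge 54/125 + 71/125 → 1
L = 41/250 + 69/250 + 54/125 + 71/125 + 1 = 61/25 = 2.44 bits/symbol.

2.44 bits/symbol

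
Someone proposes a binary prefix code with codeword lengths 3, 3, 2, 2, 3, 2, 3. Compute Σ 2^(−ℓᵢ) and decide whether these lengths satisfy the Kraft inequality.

With common denominator 2^3 = 8: Σ 2^(−ℓᵢ) = 1/8 + 1/8 + 2/8 + 2/8 + 1/8 + 2/8 + 1/8 = 10/8 = 1.25.
Kraft's inequality requires Σ ≤ 1; here Σ = 1.25 > 1, so no such prefix code exists.

1.25; no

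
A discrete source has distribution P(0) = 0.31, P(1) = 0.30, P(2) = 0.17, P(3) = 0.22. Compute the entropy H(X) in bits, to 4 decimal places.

1.9600 bits

H = −Σ pᵢ log₂ pᵢ.
−0.31·log₂(0.31) = 0.5238
−0.30·log₂(0.30) = 0.5211
−0.17·log₂(0.17) = 0.4346
−0.22·log₂(0.22) = 0.4806
Sum ≈ 1.9600 → 1.9600 bits.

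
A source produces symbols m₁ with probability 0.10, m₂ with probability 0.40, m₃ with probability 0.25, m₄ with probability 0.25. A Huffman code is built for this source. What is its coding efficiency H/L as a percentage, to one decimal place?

95.4%

Entropy H = −Σ p log₂ p ≈ 1.8610 bits.
Huffman merges: 1/10+1/4→7/20; 1/4+7/20→3/5; 2/5+3/5→1. L = 39/20 ≈ 1.9500.
Efficiency = H/L = 1.8610/1.9500 = 95.4%.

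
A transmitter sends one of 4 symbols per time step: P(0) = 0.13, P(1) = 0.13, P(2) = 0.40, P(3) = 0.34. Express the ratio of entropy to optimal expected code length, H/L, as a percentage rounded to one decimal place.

98.0%

Entropy H = −Σ p log₂ p ≈ 1.8232 bits.
Huffman merges: 13/100+13/100→13/50; 13/50+17/50→3/5; 2/5+3/5→1. L = 93/50 ≈ 1.8600.
Efficiency = H/L = 1.8232/1.8600 = 98.0%.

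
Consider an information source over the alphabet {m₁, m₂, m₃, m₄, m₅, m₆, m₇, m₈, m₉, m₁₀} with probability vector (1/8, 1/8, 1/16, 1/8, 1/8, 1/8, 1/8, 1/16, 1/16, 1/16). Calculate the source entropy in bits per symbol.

Each probability is a power of 1/2, so log₂(1/p) is an integer.
H = Σ p·log₂(1/p) = 1/8·3 + 1/8·3 + 1/16·4 + 1/8·3 + 1/8·3 + 1/8·3 + 1/8·3 + 1/16·4 + 1/16·4 + 1/16·4 = 3.25 bits.

3.25 bits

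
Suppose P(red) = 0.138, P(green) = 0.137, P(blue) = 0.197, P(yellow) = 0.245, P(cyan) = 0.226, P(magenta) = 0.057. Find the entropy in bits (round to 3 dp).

H = −Σ pᵢ log₂ pᵢ.
−0.138·log₂(0.138) = 0.3943
−0.137·log₂(0.137) = 0.3929
−0.197·log₂(0.197) = 0.4617
−0.245·log₂(0.245) = 0.4971
−0.226·log₂(0.226) = 0.4849
−0.057·log₂(0.057) = 0.2356
Sum ≈ 2.4665 → 2.467 bits.

2.467 bits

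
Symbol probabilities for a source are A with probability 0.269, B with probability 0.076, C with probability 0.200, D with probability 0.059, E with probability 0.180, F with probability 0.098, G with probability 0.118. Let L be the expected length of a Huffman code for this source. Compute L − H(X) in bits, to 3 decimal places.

Entropy H = −Σ p log₂ p ≈ 2.6349 bits.
Huffman merges: 59/1000+19/250→27/200; 49/500+59/500→27/125; 27/200+9/50→63/200; 1/5+27/125→52/125; 269/1000+63/200→73/125; 52/125+73/125→1. L = 1333/500 ≈ 2.6660.
L − H = 2.6660 − 2.6349 = 0.031 bits.

0.031 bits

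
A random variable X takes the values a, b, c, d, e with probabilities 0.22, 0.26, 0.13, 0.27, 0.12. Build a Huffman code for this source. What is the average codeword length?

2.25 bits/symbol

Repeatedly combine the two least-probable nodes; the expected code length is the sum of the merged weights.
merge 3/25 + 13/100 → 1/4
merge 11/50 + 1/4 → 47/100
merge 13/50 + 27/100 → 53/100
merge 47/100 + 53/100 → 1
L = 1/4 + 47/100 + 53/100 + 1 = 9/4 = 2.25 bits/symbol.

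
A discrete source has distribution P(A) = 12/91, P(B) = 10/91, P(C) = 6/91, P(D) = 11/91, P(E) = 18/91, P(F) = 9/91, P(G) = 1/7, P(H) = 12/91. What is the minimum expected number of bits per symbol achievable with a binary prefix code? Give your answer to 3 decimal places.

Repeatedly combine the two least-probable nodes; the expected code length is the sum of the merged weights.
merge 6/91 + 9/91 → 15/91
merge 10/91 + 11/91 → 3/13
merge 12/91 + 12/91 → 24/91
merge 1/7 + 15/91 → 4/13
merge 18/91 + 3/13 → 3/7
merge 24/91 + 4/13 → 4/7
merge 3/7 + 4/7 → 1
L = 15/91 + 3/13 + 24/91 + 4/13 + 3/7 + 4/7 + 1 = 270/91 ≈ 2.967 bits/symbol.

2.967 bits/symbol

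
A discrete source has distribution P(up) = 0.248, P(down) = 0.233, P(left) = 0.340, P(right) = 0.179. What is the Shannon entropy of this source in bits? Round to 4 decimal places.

H = −Σ pᵢ log₂ pᵢ.
−0.248·log₂(0.248) = 0.4989
−0.233·log₂(0.233) = 0.4897
−0.340·log₂(0.340) = 0.5292
−0.179·log₂(0.179) = 0.4443
Sum ≈ 1.9620 → 1.9620 bits.

1.9620 bits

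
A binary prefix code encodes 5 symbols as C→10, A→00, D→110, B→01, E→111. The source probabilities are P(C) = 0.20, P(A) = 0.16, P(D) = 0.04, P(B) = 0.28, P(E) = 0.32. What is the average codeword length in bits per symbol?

2.36 bits/symbol

L̄ = Σ pᵢ·ℓᵢ = 0.20·2 + 0.16·2 + 0.04·3 + 0.28·2 + 0.32·3 = 2.36 bits/symbol.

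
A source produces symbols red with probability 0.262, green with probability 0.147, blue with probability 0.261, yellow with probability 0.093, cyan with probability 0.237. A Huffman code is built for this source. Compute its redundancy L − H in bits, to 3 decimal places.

0.010 bits

Entropy H = −Σ p log₂ p ≈ 2.2296 bits.
Huffman merges: 93/1000+147/1000→6/25; 237/1000+6/25→477/1000; 261/1000+131/500→523/1000; 477/1000+523/1000→1. L = 56/25 ≈ 2.2400.
L − H = 2.2400 − 2.2296 = 0.010 bits.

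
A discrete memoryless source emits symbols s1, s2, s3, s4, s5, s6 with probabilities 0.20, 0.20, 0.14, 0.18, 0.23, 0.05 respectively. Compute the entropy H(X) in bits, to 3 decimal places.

H = −Σ pᵢ log₂ pᵢ.
−0.20·log₂(0.20) = 0.4644
−0.20·log₂(0.20) = 0.4644
−0.14·log₂(0.14) = 0.3971
−0.18·log₂(0.18) = 0.4453
−0.23·log₂(0.23) = 0.4877
−0.05·log₂(0.05) = 0.2161
Sum ≈ 2.4750 → 2.475 bits.

2.475 bits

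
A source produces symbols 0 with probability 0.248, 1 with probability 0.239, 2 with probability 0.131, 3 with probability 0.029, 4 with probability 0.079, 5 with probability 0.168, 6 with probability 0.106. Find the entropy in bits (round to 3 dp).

H = −Σ pᵢ log₂ pᵢ.
−0.248·log₂(0.248) = 0.4989
−0.239·log₂(0.239) = 0.4935
−0.131·log₂(0.131) = 0.3841
−0.029·log₂(0.029) = 0.1481
−0.079·log₂(0.079) = 0.2893
−0.168·log₂(0.168) = 0.4323
−0.106·log₂(0.106) = 0.3432
Sum ≈ 2.5895 → 2.590 bits.

2.590 bits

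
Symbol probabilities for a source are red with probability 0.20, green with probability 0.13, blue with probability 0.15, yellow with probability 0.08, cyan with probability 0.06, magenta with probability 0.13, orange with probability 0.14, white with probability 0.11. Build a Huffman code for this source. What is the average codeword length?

Repeatedly combine the two least-probable nodes; the expected code length is the sum of the merged weights.
merge 3/50 + 2/25 → 7/50
merge 11/100 + 13/100 → 6/25
merge 13/100 + 7/50 → 27/100
merge 7/50 + 3/20 → 29/100
merge 1/5 + 6/25 → 11/25
merge 27/100 + 29/100 → 14/25
merge 11/25 + 14/25 → 1
L = 7/50 + 6/25 + 27/100 + 29/100 + 11/25 + 14/25 + 1 = 147/50 = 2.94 bits/symbol.

2.94 bits/symbol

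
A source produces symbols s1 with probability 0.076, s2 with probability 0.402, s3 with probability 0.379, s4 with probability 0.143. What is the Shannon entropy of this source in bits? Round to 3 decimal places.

H = −Σ pᵢ log₂ pᵢ.
−0.076·log₂(0.076) = 0.2826
−0.402·log₂(0.402) = 0.5285
−0.379·log₂(0.379) = 0.5305
−0.143·log₂(0.143) = 0.4012
Sum ≈ 1.7428 → 1.743 bits.

1.743 bits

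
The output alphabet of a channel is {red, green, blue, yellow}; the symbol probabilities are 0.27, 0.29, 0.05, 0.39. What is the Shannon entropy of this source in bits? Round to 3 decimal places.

H = −Σ pᵢ log₂ pᵢ.
−0.27·log₂(0.27) = 0.5100
−0.29·log₂(0.29) = 0.5179
−0.05·log₂(0.05) = 0.2161
−0.39·log₂(0.39) = 0.5298
Sum ≈ 1.7738 → 1.774 bits.

1.774 bits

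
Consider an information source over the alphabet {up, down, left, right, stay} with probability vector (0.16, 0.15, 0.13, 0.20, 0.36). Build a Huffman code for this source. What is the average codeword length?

2.28 bits/symbol

Repeatedly combine the two least-probable nodes; the expected code length is the sum of the merged weights.
merge 13/100 + 3/20 → 7/25
merge 4/25 + 1/5 → 9/25
merge 7/25 + 9/25 → 16/25
merge 9/25 + 16/25 → 1
L = 7/25 + 9/25 + 16/25 + 1 = 57/25 = 2.28 bits/symbol.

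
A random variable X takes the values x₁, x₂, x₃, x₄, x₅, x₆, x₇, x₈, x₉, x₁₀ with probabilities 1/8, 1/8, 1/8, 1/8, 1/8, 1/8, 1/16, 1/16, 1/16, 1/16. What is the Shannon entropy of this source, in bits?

Each probability is a power of 1/2, so log₂(1/p) is an integer.
H = Σ p·log₂(1/p) = 1/8·3 + 1/8·3 + 1/8·3 + 1/8·3 + 1/8·3 + 1/8·3 + 1/16·4 + 1/16·4 + 1/16·4 + 1/16·4 = 3.25 bits.

3.25 bits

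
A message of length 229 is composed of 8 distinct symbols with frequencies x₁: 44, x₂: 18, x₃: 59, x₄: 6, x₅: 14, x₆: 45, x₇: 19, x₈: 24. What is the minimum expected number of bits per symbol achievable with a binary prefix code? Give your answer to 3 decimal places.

2.795 bits/symbol

Probabilities are the counts divided by 229.
Repeatedly combine the two least-probable nodes; the expected code length is the sum of the merged weights.
merge 6/229 + 14/229 → 20/229
merge 18/229 + 19/229 → 37/229
merge 20/229 + 24/229 → 44/229
merge 37/229 + 44/229 → 81/229
merge 44/229 + 45/229 → 89/229
merge 59/229 + 81/229 → 140/229
merge 89/229 + 140/229 → 1
L = 20/229 + 37/229 + 44/229 + 81/229 + 89/229 + 140/229 + 1 = 640/229 ≈ 2.795 bits/symbol.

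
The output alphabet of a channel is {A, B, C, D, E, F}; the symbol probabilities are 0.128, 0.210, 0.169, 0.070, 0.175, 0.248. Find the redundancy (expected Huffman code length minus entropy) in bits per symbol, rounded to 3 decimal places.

0.049 bits

Entropy H = −Σ p log₂ p ≈ 2.4934 bits.
Huffman merges: 7/100+16/125→99/500; 169/1000+7/40→43/125; 99/500+21/100→51/125; 31/125+43/125→74/125; 51/125+74/125→1. L = 1271/500 ≈ 2.5420.
L − H = 2.5420 − 2.4934 = 0.049 bits.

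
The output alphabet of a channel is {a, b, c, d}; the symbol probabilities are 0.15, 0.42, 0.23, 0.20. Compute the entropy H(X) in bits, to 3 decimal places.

H = −Σ pᵢ log₂ pᵢ.
−0.15·log₂(0.15) = 0.4105
−0.42·log₂(0.42) = 0.5256
−0.23·log₂(0.23) = 0.4877
−0.20·log₂(0.20) = 0.4644
Sum ≈ 1.8882 → 1.888 bits.

1.888 bits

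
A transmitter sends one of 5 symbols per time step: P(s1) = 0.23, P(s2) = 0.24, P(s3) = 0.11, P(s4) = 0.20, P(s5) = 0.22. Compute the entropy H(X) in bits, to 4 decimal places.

2.2770 bits

H = −Σ pᵢ log₂ pᵢ.
−0.23·log₂(0.23) = 0.4877
−0.24·log₂(0.24) = 0.4941
−0.11·log₂(0.11) = 0.3503
−0.20·log₂(0.20) = 0.4644
−0.22·log₂(0.22) = 0.4806
Sum ≈ 2.2770 → 2.2770 bits.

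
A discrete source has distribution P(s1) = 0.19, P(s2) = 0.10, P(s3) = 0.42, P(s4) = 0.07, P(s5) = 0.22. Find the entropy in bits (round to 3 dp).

2.062 bits

H = −Σ pᵢ log₂ pᵢ.
−0.19·log₂(0.19) = 0.4552
−0.10·log₂(0.10) = 0.3322
−0.42·log₂(0.42) = 0.5256
−0.07·log₂(0.07) = 0.2686
−0.22·log₂(0.22) = 0.4806
Sum ≈ 2.0622 → 2.062 bits.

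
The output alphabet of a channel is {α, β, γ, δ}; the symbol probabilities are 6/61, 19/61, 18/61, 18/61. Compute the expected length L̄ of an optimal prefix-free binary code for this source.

Repeatedly combine the two least-probable nodes; the expected code length is the sum of the merged weights.
merge 6/61 + 18/61 → 24/61
merge 18/61 + 19/61 → 37/61
merge 24/61 + 37/61 → 1
L = 24/61 + 37/61 + 1 = 2 bits/symbol.

2 bits/symbol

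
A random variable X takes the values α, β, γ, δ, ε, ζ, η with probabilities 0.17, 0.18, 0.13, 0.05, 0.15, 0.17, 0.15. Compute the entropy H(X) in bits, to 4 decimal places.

H = −Σ pᵢ log₂ pᵢ.
−0.17·log₂(0.17) = 0.4346
−0.18·log₂(0.18) = 0.4453
−0.13·log₂(0.13) = 0.3826
−0.05·log₂(0.05) = 0.2161
−0.15·log₂(0.15) = 0.4105
−0.17·log₂(0.17) = 0.4346
−0.15·log₂(0.15) = 0.4105
Sum ≈ 2.7343 → 2.7343 bits.

2.7343 bits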